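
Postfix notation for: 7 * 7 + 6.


Left to right (same or higher precedence on left)
Postfix: 7 7 * 6 +


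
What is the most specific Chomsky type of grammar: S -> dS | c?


Right-linear: every RHS is a terminal or a terminal followed by one nonterminal
Classification: Type 3 (Regular)


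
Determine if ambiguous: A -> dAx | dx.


balanced d^n…x^n: each string has a unique parse
Unambiguous


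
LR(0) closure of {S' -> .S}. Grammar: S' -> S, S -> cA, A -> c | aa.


Start: S' -> .S
For each item with dot before a nonterminal B, add B -> .γ for every B-production
Closure: [S' -> .S, S -> .cA]


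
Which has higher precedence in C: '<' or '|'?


'<' is relational (level 7); '|' is bitwise OR (level 3)
Higher level binds tighter
'<' has higher precedence than '|'


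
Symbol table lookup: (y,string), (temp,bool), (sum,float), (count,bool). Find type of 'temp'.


Lookup 'temp' → type bool


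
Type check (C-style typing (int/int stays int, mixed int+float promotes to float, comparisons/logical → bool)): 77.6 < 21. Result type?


Operand types: float < int
Rule: comparison yields bool
Result type: bool


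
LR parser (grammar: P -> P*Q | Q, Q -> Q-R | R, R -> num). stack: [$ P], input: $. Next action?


start symbol P on stack, input exhausted
Action: accept


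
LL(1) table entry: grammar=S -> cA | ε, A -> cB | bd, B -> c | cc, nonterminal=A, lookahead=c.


For [A, c]: 'c' ∈ FIRST(cB)
Entry: A -> cB


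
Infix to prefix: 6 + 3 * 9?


'*' binds tighter: tree is (+ 6 (* 3 9))
Prefix: + 6 * 3 9


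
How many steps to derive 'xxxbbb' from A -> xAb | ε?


Derivation: A => xAb => xxAbb => xxxAbbb => xxxbbb
Steps: 4


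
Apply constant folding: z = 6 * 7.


6 * 7 = 42 at compile time
Optimized: z = 42


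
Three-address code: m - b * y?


Break into single-operator statements:
t1 = b * y
t2 = m - t1


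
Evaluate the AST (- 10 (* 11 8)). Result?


Evaluate inner: (* 11 8) = 88
Evaluate root: (- 10 88) = -78
Result: -78


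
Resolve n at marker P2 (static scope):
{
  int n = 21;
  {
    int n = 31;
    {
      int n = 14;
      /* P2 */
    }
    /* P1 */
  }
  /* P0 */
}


n declared in the same block as P2
n = 14


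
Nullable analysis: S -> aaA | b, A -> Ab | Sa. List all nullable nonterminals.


A nonterminal is nullable iff some alternative derives ε (directly, or every symbol in it is nullable)
Nullable: {}


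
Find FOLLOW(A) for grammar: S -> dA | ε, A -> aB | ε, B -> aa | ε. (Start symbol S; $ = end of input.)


$ ∈ FOLLOW(S). For each A -> αBβ: add FIRST(β)\{ε} to FOLLOW(B); if β nullable, add FOLLOW(A).
FOLLOW(A) = {$}


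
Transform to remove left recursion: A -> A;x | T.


Left-recursive alternatives: A;x; non-recursive: T
Introduce A': A -> TA', A' -> ;xA' | ε


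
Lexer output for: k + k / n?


Scan left to right, longest-match per lexeme
Tokens: ID(k), OP(+), ID(k), OP(/), ID(n)


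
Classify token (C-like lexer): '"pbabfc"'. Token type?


Pattern: double-quoted sequence
Type: STRING_LITERAL


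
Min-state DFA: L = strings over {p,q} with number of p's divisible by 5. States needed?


Track (count of p) mod 5: states 0..4, accept at 0
Minimal DFA: 5 states


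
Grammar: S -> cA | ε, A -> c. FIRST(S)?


Per alternative of S: FIRST(cA) = {c}; FIRST(ε) = {ε}
FIRST(S) = {c, ε}


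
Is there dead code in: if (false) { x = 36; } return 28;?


condition is constant false, so the whole block is unreachable
Dead: 'if (false) { x = 36; }'


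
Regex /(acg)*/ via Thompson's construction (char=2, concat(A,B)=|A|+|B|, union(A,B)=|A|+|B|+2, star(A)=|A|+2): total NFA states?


Syntax tree has 3 char leaf(s), 0 union(s), 1 star(s)
chars contribute 3×2 = 6; each union adds +2; each star adds +2
Total: 6 + 0 + 2 = 8 states


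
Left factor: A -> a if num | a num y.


Common prefix: 'a'
Factored: A -> a A', A' -> if num | num y


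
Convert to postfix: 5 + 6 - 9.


Left to right (same or higher precedence on left)
Postfix: 5 6 + 9 -


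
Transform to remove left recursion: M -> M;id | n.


Left-recursive alternatives: M;id; non-recursive: n
Introduce M': M -> nM', M' -> ;idM' | ε


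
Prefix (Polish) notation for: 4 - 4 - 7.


left-to-right (same/higher precedence on left): tree is (- (- 4 4) 7)
Prefix: - - 4 4 7


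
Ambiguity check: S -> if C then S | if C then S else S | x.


dangling else: 'if C then if C then x else x' parses two ways
Ambiguous


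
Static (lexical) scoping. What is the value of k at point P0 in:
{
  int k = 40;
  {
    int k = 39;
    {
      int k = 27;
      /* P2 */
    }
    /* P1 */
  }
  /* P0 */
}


k declared in the same block as P0
k = 40


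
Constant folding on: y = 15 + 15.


15 + 15 = 30 at compile time
Optimized: y = 30


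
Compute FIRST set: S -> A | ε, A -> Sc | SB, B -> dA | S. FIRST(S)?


Per alternative of S: FIRST(A) = {c, d, ε}; FIRST(ε) = {ε}
FIRST(S) = {c, d, ε}


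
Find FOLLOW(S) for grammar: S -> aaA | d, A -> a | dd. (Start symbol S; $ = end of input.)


$ ∈ FOLLOW(S). For each A -> αBβ: add FIRST(β)\{ε} to FOLLOW(B); if β nullable, add FOLLOW(A).
FOLLOW(S) = {$}


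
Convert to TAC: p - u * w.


Break into single-operator statements:
t1 = u * w
t2 = p - t1


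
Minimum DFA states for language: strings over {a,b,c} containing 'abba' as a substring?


KMP-style automaton: 4 progress states + 1 absorbing accept = 5
Minimal DFA: 5 states


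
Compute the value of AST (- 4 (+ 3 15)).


Evaluate inner: (+ 3 15) = 18
Evaluate root: (- 4 18) = -14
Result: -14


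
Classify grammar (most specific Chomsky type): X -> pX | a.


Right-linear: every RHS is a terminal or a terminal followed by one nonterminal
Classification: Type 3 (Regular)


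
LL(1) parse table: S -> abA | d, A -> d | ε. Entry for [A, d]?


For [A, d]: 'd' ∈ FIRST(d)
Entry: A -> d


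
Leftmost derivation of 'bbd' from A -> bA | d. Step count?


Derivation: A => bA => bbA => bbd
Steps: 3


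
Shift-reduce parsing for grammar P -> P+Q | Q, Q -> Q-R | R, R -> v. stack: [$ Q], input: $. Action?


lookahead ∉ {-} so Q won't extend; reduce P -> Q
Action: reduce (P -> Q)


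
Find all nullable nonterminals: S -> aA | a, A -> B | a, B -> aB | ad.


A nonterminal is nullable iff some alternative derives ε (directly, or every symbol in it is nullable)
Nullable: {}


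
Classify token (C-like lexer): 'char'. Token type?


Pattern: reserved word
Type: KEYWORD


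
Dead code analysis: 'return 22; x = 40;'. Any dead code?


statement follows a return and is unreachable
Dead: 'x = 40'


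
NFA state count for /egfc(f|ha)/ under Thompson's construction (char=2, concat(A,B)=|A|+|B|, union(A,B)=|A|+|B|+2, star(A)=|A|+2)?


Syntax tree has 7 char leaf(s), 1 union(s), 0 star(s)
chars contribute 7×2 = 14; each union adds +2; each star adds +2
Total: 14 + 2 + 0 = 16 states


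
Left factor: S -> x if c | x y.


Common prefix: 'x'
Factored: S -> x S', S' -> if c | y


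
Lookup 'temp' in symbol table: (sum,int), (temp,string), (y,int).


Lookup 'temp' → type string


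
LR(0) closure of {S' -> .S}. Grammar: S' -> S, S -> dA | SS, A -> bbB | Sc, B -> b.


Start: S' -> .S
For each item with dot before a nonterminal B, add B -> .γ for every B-production
Closure: [S' -> .S, S -> .dA, S -> .SS]


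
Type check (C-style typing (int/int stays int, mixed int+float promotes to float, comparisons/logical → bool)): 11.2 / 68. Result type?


Operand types: float / int
Rule: mixed int/float promotes to float; int/int stays int
Result type: float


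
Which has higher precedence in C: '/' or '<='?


'/' is multiplicative (level 10); '<=' is relational (level 7)
Higher level binds tighter
'/' has higher precedence than '<='


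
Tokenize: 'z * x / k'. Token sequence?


Scan left to right, longest-match per lexeme
Tokens: ID(z), OP(*), ID(x), OP(/), ID(k)


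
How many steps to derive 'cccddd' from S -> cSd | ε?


Derivation: S => cSd => ccSdd => cccSddd => cccddd
Steps: 4


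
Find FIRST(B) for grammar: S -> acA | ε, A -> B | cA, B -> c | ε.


Per alternative of B: FIRST(c) = {c}; FIRST(ε) = {ε}
FIRST(B) = {c, ε}


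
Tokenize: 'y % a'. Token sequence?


Scan left to right, longest-match per lexeme
Tokens: ID(y), OP(%), ID(a)


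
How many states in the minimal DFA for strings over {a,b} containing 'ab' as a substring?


KMP-style automaton: 2 progress states + 1 absorbing accept = 3
Minimal DFA: 3 states


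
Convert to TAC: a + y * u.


Break into single-operator statements:
t1 = y * u
t2 = a + t1


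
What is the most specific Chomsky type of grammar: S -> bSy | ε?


Single nonterminal LHS, but b^n y^n is not regular
Classification: Type 2 (Context-Free)


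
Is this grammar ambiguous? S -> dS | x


right-linear, alternatives start with distinct terminals 'd' vs 'x': unique leftmost derivation
Unambiguous


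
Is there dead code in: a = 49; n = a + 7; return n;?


a is read by n's definition; n is returned
No dead code


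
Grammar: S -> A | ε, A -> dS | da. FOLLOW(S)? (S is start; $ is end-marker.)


$ ∈ FOLLOW(S). For each A -> αBβ: add FIRST(β)\{ε} to FOLLOW(B); if β nullable, add FOLLOW(A).
FOLLOW(S) = {$}


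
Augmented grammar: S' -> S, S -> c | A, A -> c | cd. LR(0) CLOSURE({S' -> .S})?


Start: S' -> .S
For each item with dot before a nonterminal B, add B -> .γ for every B-production
Closure: [S' -> .S, S -> .c, S -> .A, A -> .c, A -> .cd]


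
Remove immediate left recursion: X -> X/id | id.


Left-recursive alternatives: X/id; non-recursive: id
Introduce X': X -> idX', X' -> /idX' | ε


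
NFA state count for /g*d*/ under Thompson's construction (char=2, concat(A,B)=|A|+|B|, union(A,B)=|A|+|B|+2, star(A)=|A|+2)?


Syntax tree has 2 char leaf(s), 0 union(s), 2 star(s)
chars contribute 2×2 = 4; each union adds +2; each star adds +2
Total: 4 + 0 + 4 = 8 states


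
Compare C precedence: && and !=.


'!=' is equality (level 6); '&&' is logical AND (level 2)
Higher level binds tighter
'!=' has higher precedence than '&&'


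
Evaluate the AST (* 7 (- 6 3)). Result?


Evaluate inner: (- 6 3) = 3
Evaluate root: (* 7 3) = 21
Result: 21


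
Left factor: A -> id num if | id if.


Common prefix: 'id'
Factored: A -> id A', A' -> num if | if


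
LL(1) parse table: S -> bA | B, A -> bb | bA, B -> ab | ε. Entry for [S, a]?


For [S, a]: 'a' ∈ FIRST(B)
Entry: S -> B


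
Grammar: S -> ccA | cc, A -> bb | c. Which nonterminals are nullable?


A nonterminal is nullable iff some alternative derives ε (directly, or every symbol in it is nullable)
Nullable: {}


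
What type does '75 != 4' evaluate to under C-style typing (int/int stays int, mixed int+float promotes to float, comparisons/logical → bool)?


Operand types: int != int
Rule: comparison yields bool
Result type: bool


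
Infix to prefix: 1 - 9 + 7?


left-to-right (same/higher precedence on left): tree is (+ (- 1 9) 7)
Prefix: + - 1 9 7


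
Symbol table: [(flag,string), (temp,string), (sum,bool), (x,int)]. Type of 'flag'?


Lookup 'flag' → type string


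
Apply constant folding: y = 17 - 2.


17 - 2 = 15 at compile time
Optimized: y = 15


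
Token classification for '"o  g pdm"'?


Pattern: double-quoted sequence
Type: STRING_LITERAL


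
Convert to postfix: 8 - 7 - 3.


Left to right (same or higher precedence on left)
Postfix: 8 7 - 3 -


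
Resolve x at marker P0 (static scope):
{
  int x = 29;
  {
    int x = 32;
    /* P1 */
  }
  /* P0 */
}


x declared in the same block as P0
x = 29


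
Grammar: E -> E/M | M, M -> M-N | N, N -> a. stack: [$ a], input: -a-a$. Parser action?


'a' on top is the handle for N -> a
Action: reduce (N -> a)


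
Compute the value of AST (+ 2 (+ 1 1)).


Evaluate inner: (+ 1 1) = 2
Evaluate root: (+ 2 2) = 4
Result: 4


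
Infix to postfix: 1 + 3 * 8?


* has higher precedence, evaluate 3*8 first
Postfix: 1 3 8 * +


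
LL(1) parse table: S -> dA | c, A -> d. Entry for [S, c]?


For [S, c]: 'c' ∈ FIRST(c)
Entry: S -> c


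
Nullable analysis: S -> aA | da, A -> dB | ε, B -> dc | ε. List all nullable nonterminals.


A nonterminal is nullable iff some alternative derives ε (directly, or every symbol in it is nullable)
Nullable: {A, B}


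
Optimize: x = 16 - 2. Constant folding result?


16 - 2 = 14 at compile time
Optimized: x = 14


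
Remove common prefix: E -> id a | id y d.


Common prefix: 'id'
Factored: E -> id E', E' -> a | y d


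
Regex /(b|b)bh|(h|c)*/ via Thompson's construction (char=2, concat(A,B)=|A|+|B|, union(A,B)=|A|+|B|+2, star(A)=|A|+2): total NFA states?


Syntax tree has 6 char leaf(s), 3 union(s), 1 star(s)
chars contribute 6×2 = 12; each union adds +2; each star adds +2
Total: 12 + 6 + 2 = 20 states


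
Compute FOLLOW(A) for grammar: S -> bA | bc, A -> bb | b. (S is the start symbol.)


$ ∈ FOLLOW(S). For each A -> αBβ: add FIRST(β)\{ε} to FOLLOW(B); if β nullable, add FOLLOW(A).
FOLLOW(A) = {$}


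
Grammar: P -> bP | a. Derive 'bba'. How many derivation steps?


Derivation: P => bP => bbP => bba
Steps: 3


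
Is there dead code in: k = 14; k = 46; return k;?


first assignment to k is overwritten before any read
Dead: 'k = 14'


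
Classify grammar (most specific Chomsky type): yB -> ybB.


LHS has context (more than one symbol) and |LHS| ≤ |RHS|
Classification: Type 1 (Context-Sensitive)


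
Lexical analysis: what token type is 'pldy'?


Pattern: letter/underscore followed by alphanumerics, not a keyword
Type: IDENTIFIER


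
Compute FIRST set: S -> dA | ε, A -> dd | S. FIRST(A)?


Per alternative of A: FIRST(dd) = {d}; FIRST(S) = {d, ε}
FIRST(A) = {d, ε}


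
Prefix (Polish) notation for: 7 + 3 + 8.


left-to-right (same/higher precedence on left): tree is (+ (+ 7 3) 8)
Prefix: + + 7 3 8


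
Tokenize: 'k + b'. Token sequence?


Scan left to right, longest-match per lexeme
Tokens: ID(k), OP(+), ID(b)


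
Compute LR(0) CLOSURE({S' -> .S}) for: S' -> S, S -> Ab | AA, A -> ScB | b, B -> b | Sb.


Start: S' -> .S
For each item with dot before a nonterminal B, add B -> .γ for every B-production
Closure: [S' -> .S, S -> .Ab, S -> .AA, A -> .ScB, A -> .b]


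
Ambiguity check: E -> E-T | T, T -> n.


precedence layered via separate nonterminal T: deterministic
Unambiguous


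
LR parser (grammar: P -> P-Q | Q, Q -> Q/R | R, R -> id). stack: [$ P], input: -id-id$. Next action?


shift '-' to continue P -> P-Q
Action: shift


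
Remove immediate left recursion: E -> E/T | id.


Left-recursive alternatives: E/T; non-recursive: id
Introduce E': E -> idE', E' -> /TE' | ε


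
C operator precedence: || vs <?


'<' is relational (level 7); '||' is logical OR (level 1)
Higher level binds tighter
'<' has higher precedence than '||'


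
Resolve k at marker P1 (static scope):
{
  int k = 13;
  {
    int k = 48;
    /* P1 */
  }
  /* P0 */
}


k declared in the same block as P1
k = 48


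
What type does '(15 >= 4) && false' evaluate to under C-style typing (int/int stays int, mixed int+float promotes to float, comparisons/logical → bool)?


Operand types: bool && bool
Rule: logical operators take bool operands and yield bool
Result type: bool


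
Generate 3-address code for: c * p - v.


Break into single-operator statements:
t1 = c * p
t2 = t1 - v


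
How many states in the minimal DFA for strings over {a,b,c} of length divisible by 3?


Track length mod 3: states 0..2, accept at 0
Minimal DFA: 3 states


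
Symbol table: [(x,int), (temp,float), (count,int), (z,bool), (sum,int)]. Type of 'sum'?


Lookup 'sum' → type int


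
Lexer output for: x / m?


Scan left to right, longest-match per lexeme
Tokens: ID(x), OP(/), ID(m)


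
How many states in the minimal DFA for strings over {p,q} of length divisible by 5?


Track length mod 5: states 0..4, accept at 0
Minimal DFA: 5 states


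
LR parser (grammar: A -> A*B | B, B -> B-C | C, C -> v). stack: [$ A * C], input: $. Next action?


'C' (not preceded by B-) is the handle for B -> C
Action: reduce (B -> C)


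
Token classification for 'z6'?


Pattern: letter/underscore followed by alphanumerics, not a keyword
Type: IDENTIFIER


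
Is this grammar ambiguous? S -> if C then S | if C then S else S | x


dangling else: 'if C then if C then x else x' parses two ways
Ambiguous


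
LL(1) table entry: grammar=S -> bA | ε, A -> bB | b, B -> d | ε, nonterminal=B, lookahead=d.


For [B, d]: 'd' ∈ FIRST(d)
Entry: B -> d


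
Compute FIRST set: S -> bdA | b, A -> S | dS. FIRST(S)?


Per alternative of S: FIRST(bdA) = {b}; FIRST(b) = {b}
FIRST(S) = {b}


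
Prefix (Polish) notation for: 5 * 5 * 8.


left-to-right (same/higher precedence on left): tree is (* (* 5 5) 8)
Prefix: * * 5 5 8


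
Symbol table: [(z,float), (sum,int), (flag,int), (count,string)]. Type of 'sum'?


Lookup 'sum' → type int


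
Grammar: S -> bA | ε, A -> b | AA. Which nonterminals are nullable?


A nonterminal is nullable iff some alternative derives ε (directly, or every symbol in it is nullable)
Nullable: {S}


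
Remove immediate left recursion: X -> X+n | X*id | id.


Left-recursive alternatives: X+n, X*id; non-recursive: id
Introduce X': X -> idX', X' -> +nX' | *idX' | ε


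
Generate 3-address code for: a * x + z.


Break into single-operator statements:
t1 = a * x
t2 = t1 + z


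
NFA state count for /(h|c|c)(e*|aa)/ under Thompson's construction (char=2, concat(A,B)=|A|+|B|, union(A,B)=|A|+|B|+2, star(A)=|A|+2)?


Syntax tree has 6 char leaf(s), 3 union(s), 1 star(s)
chars contribute 6×2 = 12; each union adds +2; each star adds +2
Total: 12 + 6 + 2 = 20 states


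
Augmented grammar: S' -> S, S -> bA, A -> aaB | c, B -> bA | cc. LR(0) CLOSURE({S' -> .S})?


Start: S' -> .S
For each item with dot before a nonterminal B, add B -> .γ for every B-production
Closure: [S' -> .S, S -> .bA]


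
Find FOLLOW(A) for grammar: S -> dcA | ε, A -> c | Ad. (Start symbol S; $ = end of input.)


$ ∈ FOLLOW(S). For each A -> αBβ: add FIRST(β)\{ε} to FOLLOW(B); if β nullable, add FOLLOW(A).
FOLLOW(A) = {$, d}


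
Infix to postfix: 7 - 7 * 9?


* has higher precedence, evaluate 7*9 first
Postfix: 7 7 9 * -


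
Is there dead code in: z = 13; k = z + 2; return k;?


z is read by k's definition; k is returned
No dead code


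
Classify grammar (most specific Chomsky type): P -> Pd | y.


Left-linear: every RHS is a terminal or one nonterminal followed by a terminal
Classification: Type 3 (Regular)


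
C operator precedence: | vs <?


'<' is relational (level 7); '|' is bitwise OR (level 3)
Higher level binds tighter
'<' has higher precedence than '|'


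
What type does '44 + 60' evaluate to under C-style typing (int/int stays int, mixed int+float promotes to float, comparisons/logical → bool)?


Operand types: int + int
Rule: mixed int/float promotes to float; int/int stays int
Result type: int


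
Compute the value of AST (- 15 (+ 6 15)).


Evaluate inner: (+ 6 15) = 21
Evaluate root: (- 15 21) = -6
Result: -6


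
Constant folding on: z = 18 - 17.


18 - 17 = 1 at compile time
Optimized: z = 1


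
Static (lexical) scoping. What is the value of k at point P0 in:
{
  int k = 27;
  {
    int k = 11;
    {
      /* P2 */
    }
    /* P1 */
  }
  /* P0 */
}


k declared in the same block as P0
k = 27


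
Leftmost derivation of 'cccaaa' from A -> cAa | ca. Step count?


Derivation: A => cAa => ccAaa => cccaaa
Steps: 3


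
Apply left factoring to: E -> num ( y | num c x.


Common prefix: 'num'
Factored: E -> num E', E' -> ( y | c x


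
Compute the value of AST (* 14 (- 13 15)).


Evaluate inner: (- 13 15) = -2
Evaluate root: (* 14 -2) = -28
Result: -28


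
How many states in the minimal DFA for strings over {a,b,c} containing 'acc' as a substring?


KMP-style automaton: 3 progress states + 1 absorbing accept = 4
Minimal DFA: 4 states


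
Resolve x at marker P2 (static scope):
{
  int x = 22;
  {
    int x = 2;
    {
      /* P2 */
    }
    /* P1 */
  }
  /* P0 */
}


P2's block does not declare x; resolves to the enclosing declaration at depth 1
x = 2


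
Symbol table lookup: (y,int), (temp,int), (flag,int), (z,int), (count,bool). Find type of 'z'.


Lookup 'z' → type int


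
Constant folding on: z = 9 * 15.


9 * 15 = 135 at compile time
Optimized: z = 135


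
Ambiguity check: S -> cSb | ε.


balanced c^n…b^n: each string has a unique parse
Unambiguous


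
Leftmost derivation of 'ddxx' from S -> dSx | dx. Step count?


Derivation: S => dSx => ddxx
Steps: 2


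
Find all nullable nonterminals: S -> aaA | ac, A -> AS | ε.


A nonterminal is nullable iff some alternative derives ε (directly, or every symbol in it is nullable)
Nullable: {A}


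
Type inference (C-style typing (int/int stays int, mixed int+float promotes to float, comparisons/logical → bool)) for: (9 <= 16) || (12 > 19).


Operand types: bool || bool
Rule: logical operators take bool operands and yield bool
Result type: bool


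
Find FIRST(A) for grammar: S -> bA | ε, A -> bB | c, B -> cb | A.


Per alternative of A: FIRST(bB) = {b}; FIRST(c) = {c}
FIRST(A) = {b, c}


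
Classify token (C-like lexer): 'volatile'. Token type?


Pattern: reserved word
Type: KEYWORD


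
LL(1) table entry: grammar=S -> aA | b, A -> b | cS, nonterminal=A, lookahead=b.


For [A, b]: 'b' ∈ FIRST(b)
Entry: A -> b


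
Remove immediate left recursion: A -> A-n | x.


Left-recursive alternatives: A-n; non-recursive: x
Introduce A': A -> xA', A' -> -nA' | ε


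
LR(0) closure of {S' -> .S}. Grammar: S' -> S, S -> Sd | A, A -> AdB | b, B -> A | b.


Start: S' -> .S
For each item with dot before a nonterminal B, add B -> .γ for every B-production
Closure: [S' -> .S, S -> .Sd, S -> .A, A -> .AdB, A -> .b]


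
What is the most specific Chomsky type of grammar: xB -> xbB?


LHS has context (more than one symbol) and |LHS| ≤ |RHS|
Classification: Type 1 (Context-Sensitive)


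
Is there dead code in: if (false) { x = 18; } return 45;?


condition is constant false, so the whole block is unreachable
Dead: 'if (false) { x = 18; }'


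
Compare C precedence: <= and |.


'<=' is relational (level 7); '|' is bitwise OR (level 3)
Higher level binds tighter
'<=' has higher precedence than '|'


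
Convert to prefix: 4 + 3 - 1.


left-to-right (same/higher precedence on left): tree is (- (+ 4 3) 1)
Prefix: - + 4 3 1


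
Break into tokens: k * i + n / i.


Scan left to right, longest-match per lexeme
Tokens: ID(k), OP(*), ID(i), OP(+), ID(n), OP(/), ID(i)


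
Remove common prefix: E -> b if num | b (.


Common prefix: 'b'
Factored: E -> b E', E' -> if num | (


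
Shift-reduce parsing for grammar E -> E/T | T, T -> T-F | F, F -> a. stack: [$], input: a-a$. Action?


no handle on stack; shift 'a'
Action: shift


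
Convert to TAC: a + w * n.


Break into single-operator statements:
t1 = w * n
t2 = a + t1


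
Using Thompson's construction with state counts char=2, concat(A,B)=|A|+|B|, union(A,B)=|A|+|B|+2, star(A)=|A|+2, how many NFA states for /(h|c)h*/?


Syntax tree has 3 char leaf(s), 1 union(s), 1 star(s)
chars contribute 3×2 = 6; each union adds +2; each star adds +2
Total: 6 + 2 + 2 = 10 states


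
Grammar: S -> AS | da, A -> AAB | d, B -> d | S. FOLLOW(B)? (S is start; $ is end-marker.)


$ ∈ FOLLOW(S). For each A -> αBβ: add FIRST(β)\{ε} to FOLLOW(B); if β nullable, add FOLLOW(A).
FOLLOW(B) = {d}


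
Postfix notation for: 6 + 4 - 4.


Left to right (same or higher precedence on left)
Postfix: 6 4 + 4 -


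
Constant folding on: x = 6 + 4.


6 + 4 = 10 at compile time
Optimized: x = 10


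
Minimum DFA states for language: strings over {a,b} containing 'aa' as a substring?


KMP-style automaton: 2 progress states + 1 absorbing accept = 3
Minimal DFA: 3 states


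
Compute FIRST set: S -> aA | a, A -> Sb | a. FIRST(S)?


Per alternative of S: FIRST(aA) = {a}; FIRST(a) = {a}
FIRST(S) = {a}


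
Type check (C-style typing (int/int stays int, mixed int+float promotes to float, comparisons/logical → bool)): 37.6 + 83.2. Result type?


Operand types: float + float
Rule: mixed int/float promotes to float; int/int stays int
Result type: float


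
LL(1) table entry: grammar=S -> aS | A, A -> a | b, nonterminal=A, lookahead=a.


For [A, a]: 'a' ∈ FIRST(a)
Entry: A -> a


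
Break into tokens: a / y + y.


Scan left to right, longest-match per lexeme
Tokens: ID(a), OP(/), ID(y), OP(+), ID(y)


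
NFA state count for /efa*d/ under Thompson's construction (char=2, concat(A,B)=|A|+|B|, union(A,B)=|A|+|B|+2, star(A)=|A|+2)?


Syntax tree has 4 char leaf(s), 0 union(s), 1 star(s)
chars contribute 4×2 = 8; each union adds +2; each star adds +2
Total: 8 + 0 + 2 = 10 states


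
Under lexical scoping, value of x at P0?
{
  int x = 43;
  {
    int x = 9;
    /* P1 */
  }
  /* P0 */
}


x declared in the same block as P0
x = 43


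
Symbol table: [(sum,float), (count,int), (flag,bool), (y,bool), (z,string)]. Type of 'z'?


Lookup 'z' → type string


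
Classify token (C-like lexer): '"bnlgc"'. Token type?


Pattern: double-quoted sequence
Type: STRING_LITERAL


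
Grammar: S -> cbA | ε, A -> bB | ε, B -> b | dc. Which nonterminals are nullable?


A nonterminal is nullable iff some alternative derives ε (directly, or every symbol in it is nullable)
Nullable: {A, S}


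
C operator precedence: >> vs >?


'>>' is shift (level 8); '>' is relational (level 7)
Higher level binds tighter
'>>' has higher precedence than '>'


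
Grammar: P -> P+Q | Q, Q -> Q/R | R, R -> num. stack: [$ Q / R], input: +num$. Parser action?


handle 'Q/R' on top
Action: reduce (Q -> Q/R)


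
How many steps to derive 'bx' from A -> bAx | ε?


Derivation: A => bAx => bx
Steps: 2


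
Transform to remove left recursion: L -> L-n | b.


Left-recursive alternatives: L-n; non-recursive: b
Introduce L': L -> bL', L' -> -nL' | ε


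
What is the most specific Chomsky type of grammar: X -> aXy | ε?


Single nonterminal LHS, but a^n y^n is not regular
Classification: Type 2 (Context-Free)


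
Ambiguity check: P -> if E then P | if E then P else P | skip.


dangling else: 'if E then if E then skip else skip' parses two ways
Ambiguous


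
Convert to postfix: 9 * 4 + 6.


Left to right (same or higher precedence on left)
Postfix: 9 4 * 6 +


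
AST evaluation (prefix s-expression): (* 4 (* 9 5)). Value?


Evaluate inner: (* 9 5) = 45
Evaluate root: (* 4 45) = 180
Result: 180


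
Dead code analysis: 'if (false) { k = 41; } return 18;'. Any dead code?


condition is constant false, so the whole block is unreachable
Dead: 'if (false) { k = 41; }'


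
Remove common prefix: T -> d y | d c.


Common prefix: 'd'
Factored: T -> d T', T' -> y | c


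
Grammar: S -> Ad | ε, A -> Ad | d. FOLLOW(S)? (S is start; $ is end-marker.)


$ ∈ FOLLOW(S). For each A -> αBβ: add FIRST(β)\{ε} to FOLLOW(B); if β nullable, add FOLLOW(A).
FOLLOW(S) = {$}


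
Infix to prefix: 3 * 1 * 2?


left-to-right (same/higher precedence on left): tree is (* (* 3 1) 2)
Prefix: * * 3 1 2


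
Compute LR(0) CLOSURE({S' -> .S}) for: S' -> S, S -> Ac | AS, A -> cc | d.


Start: S' -> .S
For each item with dot before a nonterminal B, add B -> .γ for every B-production
Closure: [S' -> .S, S -> .Ac, S -> .AS, A -> .cc, A -> .d]


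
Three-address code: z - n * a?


Break into single-operator statements:
t1 = n * a
t2 = z - t1


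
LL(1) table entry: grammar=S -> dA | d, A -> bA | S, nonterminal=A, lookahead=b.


For [A, b]: 'b' ∈ FIRST(bA)
Entry: A -> bA


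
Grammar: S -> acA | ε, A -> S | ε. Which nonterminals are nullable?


A nonterminal is nullable iff some alternative derives ε (directly, or every symbol in it is nullable)
Nullable: {A, S}


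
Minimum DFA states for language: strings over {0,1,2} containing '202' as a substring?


KMP-style automaton: 3 progress states + 1 absorbing accept = 4
Minimal DFA: 4 states


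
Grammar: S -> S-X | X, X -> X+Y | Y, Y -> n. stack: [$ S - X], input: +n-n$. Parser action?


'+' can extend X; shift to build X -> X+Y
Action: shift


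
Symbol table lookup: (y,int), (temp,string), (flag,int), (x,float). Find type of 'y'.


Lookup 'y' → type int


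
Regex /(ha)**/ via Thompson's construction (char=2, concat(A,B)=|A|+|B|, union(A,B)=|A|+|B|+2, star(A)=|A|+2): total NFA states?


Syntax tree has 2 char leaf(s), 0 union(s), 2 star(s)
chars contribute 2×2 = 4; each union adds +2; each star adds +2
Total: 4 + 0 + 4 = 8 states


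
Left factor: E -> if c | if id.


Common prefix: 'if'
Factored: E -> if E', E' -> c | id


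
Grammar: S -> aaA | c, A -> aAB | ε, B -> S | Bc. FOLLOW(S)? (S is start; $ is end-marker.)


$ ∈ FOLLOW(S). For each A -> αBβ: add FIRST(β)\{ε} to FOLLOW(B); if β nullable, add FOLLOW(A).
FOLLOW(S) = {$, a, c}


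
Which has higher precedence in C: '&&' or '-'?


'-' is additive (level 9); '&&' is logical AND (level 2)
Higher level binds tighter
'-' has higher precedence than '&&'


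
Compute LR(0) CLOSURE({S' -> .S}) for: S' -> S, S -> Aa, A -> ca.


Start: S' -> .S
For each item with dot before a nonterminal B, add B -> .γ for every B-production
Closure: [S' -> .S, S -> .Aa, A -> .ca]


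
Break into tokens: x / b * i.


Scan left to right, longest-match per lexeme
Tokens: ID(x), OP(/), ID(b), OP(*), ID(i)


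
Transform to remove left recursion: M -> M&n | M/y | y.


Left-recursive alternatives: M&n, M/y; non-recursive: y
Introduce M': M -> yM', M' -> &nM' | /yM' | ε


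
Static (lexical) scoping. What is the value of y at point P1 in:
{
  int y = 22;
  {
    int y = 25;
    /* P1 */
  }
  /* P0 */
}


y declared in the same block as P1
y = 25


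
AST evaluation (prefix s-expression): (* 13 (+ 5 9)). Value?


Evaluate inner: (+ 5 9) = 14
Evaluate root: (* 13 14) = 182
Result: 182


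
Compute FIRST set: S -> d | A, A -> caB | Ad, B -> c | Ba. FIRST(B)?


Per alternative of B: FIRST(c) = {c}; FIRST(Ba) = {c}
FIRST(B) = {c}


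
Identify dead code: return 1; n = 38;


statement follows a return and is unreachable
Dead: 'n = 38'


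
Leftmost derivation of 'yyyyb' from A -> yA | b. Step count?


Derivation: A => yA => yyA => yyyA => yyyyA => yyyyb
Steps: 5


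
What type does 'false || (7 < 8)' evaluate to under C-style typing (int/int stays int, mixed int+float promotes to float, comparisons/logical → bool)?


Operand types: bool || bool
Rule: logical operators take bool operands and yield bool
Result type: bool


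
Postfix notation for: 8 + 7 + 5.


Left to right (same or higher precedence on left)
Postfix: 8 7 + 5 +


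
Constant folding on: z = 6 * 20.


6 * 20 = 120 at compile time
Optimized: z = 120


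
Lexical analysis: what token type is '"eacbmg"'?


Pattern: double-quoted sequence
Type: STRING_LITERAL


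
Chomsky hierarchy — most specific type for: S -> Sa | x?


Left-linear: every RHS is a terminal or one nonterminal followed by a terminal
Classification: Type 3 (Regular)


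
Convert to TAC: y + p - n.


Break into single-operator statements:
t1 = y + p
t2 = t1 - n


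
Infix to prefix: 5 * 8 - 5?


left-to-right (same/higher precedence on left): tree is (- (* 5 8) 5)
Prefix: - * 5 8 5


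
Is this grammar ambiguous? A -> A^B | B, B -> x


precedence layered via separate nonterminal B: deterministic
Unambiguous


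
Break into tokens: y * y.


Scan left to right, longest-match per lexeme
Tokens: ID(y), OP(*), ID(y)


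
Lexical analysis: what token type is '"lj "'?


Pattern: double-quoted sequence
Type: STRING_LITERAL


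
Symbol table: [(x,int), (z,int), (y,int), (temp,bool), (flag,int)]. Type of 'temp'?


Lookup 'temp' → type bool


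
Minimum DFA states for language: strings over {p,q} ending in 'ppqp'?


Track the longest suffix of input matching a prefix of 'ppqp': 5 classes (prefixes of length 0..4)
Minimal DFA: 5 states


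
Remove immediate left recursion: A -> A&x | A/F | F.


Left-recursive alternatives: A&x, A/F; non-recursive: F
Introduce A': A -> FA', A' -> &xA' | /FA' | ε


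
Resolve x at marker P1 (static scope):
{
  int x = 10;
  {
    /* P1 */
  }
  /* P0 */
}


P1's block does not declare x; resolves to the enclosing declaration at depth 0
x = 10


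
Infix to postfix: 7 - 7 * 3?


* has higher precedence, evaluate 7*3 first
Postfix: 7 7 3 * -


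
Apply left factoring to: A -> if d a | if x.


Common prefix: 'if'
Factored: A -> if A', A' -> d a | x


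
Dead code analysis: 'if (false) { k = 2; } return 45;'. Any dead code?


condition is constant false, so the whole block is unreachable
Dead: 'if (false) { k = 2; }'


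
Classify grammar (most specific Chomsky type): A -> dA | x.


Right-linear: every RHS is a terminal or a terminal followed by one nonterminal
Classification: Type 3 (Regular)


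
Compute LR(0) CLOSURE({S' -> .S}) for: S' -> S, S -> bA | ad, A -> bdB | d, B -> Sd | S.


Start: S' -> .S
For each item with dot before a nonterminal B, add B -> .γ for every B-production
Closure: [S' -> .S, S -> .bA, S -> .ad]


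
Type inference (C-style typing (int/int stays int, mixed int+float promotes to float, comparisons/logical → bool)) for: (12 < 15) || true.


Operand types: bool || bool
Rule: logical operators take bool operands and yield bool
Result type: bool


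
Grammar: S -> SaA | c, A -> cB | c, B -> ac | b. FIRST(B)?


Per alternative of B: FIRST(ac) = {a}; FIRST(b) = {b}
FIRST(B) = {a, b}


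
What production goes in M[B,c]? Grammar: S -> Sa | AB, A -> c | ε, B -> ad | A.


For [B, c]: 'c' ∈ FIRST(A)
Entry: B -> A


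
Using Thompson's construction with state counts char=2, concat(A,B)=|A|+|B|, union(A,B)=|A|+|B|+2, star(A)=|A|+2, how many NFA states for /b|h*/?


Syntax tree has 2 char leaf(s), 1 union(s), 1 star(s)
chars contribute 2×2 = 4; each union adds +2; each star adds +2
Total: 4 + 2 + 2 = 8 states


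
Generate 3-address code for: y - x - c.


Break into single-operator statements:
t1 = y - x
t2 = t1 - c


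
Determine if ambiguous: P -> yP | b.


right-linear, alternatives start with distinct terminals 'y' vs 'b': unique leftmost derivation
Unambiguous


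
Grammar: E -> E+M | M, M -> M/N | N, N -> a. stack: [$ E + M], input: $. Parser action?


handle 'E+M' on top; lookahead ∈ FOLLOW(E) = {+, $}
Action: reduce (E -> E+M)


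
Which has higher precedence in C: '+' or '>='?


'+' is additive (level 9); '>=' is relational (level 7)
Higher level binds tighter
'+' has higher precedence than '>='


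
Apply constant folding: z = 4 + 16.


4 + 16 = 20 at compile time
Optimized: z = 20


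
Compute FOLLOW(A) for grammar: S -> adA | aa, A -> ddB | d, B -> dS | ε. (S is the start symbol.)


$ ∈ FOLLOW(S). For each A -> αBβ: add FIRST(β)\{ε} to FOLLOW(B); if β nullable, add FOLLOW(A).
FOLLOW(A) = {$}


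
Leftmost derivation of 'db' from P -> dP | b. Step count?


Derivation: P => dP => db
Steps: 2


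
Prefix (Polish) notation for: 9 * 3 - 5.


left-to-right (same/higher precedence on left): tree is (- (* 9 3) 5)
Prefix: - * 9 3 5


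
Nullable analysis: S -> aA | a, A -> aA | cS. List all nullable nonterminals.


A nonterminal is nullable iff some alternative derives ε (directly, or every symbol in it is nullable)
Nullable: {}


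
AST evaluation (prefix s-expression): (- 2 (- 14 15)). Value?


Evaluate inner: (- 14 15) = -1
Evaluate root: (- 2 -1) = 3
Result: 3


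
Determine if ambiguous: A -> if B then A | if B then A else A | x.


dangling else: 'if B then if B then x else x' parses two ways
Ambiguous


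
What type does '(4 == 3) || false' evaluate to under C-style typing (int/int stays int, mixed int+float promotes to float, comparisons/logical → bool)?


Operand types: bool || bool
Rule: logical operators take bool operands and yield bool
Result type: bool


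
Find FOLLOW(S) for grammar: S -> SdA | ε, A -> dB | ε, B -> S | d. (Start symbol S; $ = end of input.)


$ ∈ FOLLOW(S). For each A -> αBβ: add FIRST(β)\{ε} to FOLLOW(B); if β nullable, add FOLLOW(A).
FOLLOW(S) = {$, d}


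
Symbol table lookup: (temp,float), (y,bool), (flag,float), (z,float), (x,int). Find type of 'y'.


Lookup 'y' → type bool


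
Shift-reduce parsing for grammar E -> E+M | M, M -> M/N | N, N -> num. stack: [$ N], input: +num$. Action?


'N' (not preceded by M/) is the handle for M -> N
Action: reduce (M -> N)


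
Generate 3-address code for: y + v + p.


Break into single-operator statements:
t1 = y + v
t2 = t1 + p


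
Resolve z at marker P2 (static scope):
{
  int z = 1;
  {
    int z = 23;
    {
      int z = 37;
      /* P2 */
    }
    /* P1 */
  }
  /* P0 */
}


z declared in the same block as P2
z = 37


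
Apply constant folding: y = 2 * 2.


2 * 2 = 4 at compile time
Optimized: y = 4


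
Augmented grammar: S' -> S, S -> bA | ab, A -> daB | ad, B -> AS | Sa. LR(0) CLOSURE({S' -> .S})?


Start: S' -> .S
For each item with dot before a nonterminal B, add B -> .γ for every B-production
Closure: [S' -> .S, S -> .bA, S -> .ab]


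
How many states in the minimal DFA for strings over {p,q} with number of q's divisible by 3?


Track (count of q) mod 3: states 0..2, accept at 0
Minimal DFA: 3 states


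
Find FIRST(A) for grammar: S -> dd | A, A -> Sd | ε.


Per alternative of A: FIRST(Sd) = {d}; FIRST(ε) = {ε}
FIRST(A) = {d, ε}


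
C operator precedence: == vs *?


'*' is multiplicative (level 10); '==' is equality (level 6)
Higher level binds tighter
'*' has higher precedence than '=='


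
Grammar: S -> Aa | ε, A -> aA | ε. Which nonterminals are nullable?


A nonterminal is nullable iff some alternative derives ε (directly, or every symbol in it is nullable)
Nullable: {A, S}


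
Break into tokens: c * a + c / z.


Scan left to right, longest-match per lexeme
Tokens: ID(c), OP(*), ID(a), OP(+), ID(c), OP(/), ID(z)


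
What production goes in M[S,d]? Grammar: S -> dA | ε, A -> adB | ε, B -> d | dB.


For [S, d]: 'd' ∈ FIRST(dA)
Entry: S -> dA


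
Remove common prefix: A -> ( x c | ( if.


Common prefix: '('
Factored: A -> ( A', A' -> x c | if


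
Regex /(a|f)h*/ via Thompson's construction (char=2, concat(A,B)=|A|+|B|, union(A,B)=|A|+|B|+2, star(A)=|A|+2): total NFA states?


Syntax tree has 3 char leaf(s), 1 union(s), 1 star(s)
chars contribute 3×2 = 6; each union adds +2; each star adds +2
Total: 6 + 2 + 2 = 10 states


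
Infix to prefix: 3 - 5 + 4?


left-to-right (same/higher precedence on left): tree is (+ (- 3 5) 4)
Prefix: + - 3 5 4
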